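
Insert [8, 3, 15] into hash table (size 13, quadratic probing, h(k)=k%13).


Insertions: 8->slot 8; 3->slot 3; 15->slot 2
Table: [None, None, 15, 3, None, None, None, None, 8, None, None, None, None]


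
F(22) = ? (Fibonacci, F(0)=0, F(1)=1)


F(n)=F(n-1)+F(n-2)
...F(20)=6765, F(21)=10946, F(22)=17711


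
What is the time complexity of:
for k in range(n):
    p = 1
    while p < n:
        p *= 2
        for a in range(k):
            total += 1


Per nesting level: O(n) * O(log n) * O(n) [triangular over k] = O(n^2 log n)
Complexity: O(n^2 log n)


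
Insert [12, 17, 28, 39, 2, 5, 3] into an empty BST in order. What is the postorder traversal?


Root = 12; build tree by BST insertion.
Postorder traversal: [3, 5, 2, 39, 28, 17, 12]


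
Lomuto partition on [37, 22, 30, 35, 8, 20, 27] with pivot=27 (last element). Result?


Elements <= 27 go left of pivot.
Result: [22, 8, 20, 27, 37, 30, 35], pivot at index 3


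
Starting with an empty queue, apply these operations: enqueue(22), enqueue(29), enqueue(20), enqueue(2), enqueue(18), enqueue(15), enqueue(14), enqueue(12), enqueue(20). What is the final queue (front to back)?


enqueue(22) -> [22]
enqueue(29) -> [22, 29]
enqueue(20) -> [22, 29, 20]
enqueue(2) -> [22, 29, 20, 2]
enqueue(18) -> [22, 29, 20, 2, 18]
enqueue(15) -> [22, 29, 20, 2, 18, 15]
enqueue(14) -> [22, 29, 20, 2, 18, 15, 14]
enqueue(12) -> [22, 29, 20, 2, 18, 15, 14, 12]
enqueue(20) -> [22, 29, 20, 2, 18, 15, 14, 12, 20]
Final queue (front to back): [22, 29, 20, 2, 18, 15, 14, 12, 20]


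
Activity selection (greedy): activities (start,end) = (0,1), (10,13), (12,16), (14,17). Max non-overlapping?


Greedy: pick earliest-ending, then skip overlaps.
Selected (3 activities): [(0, 1), (10, 13), (14, 17)]


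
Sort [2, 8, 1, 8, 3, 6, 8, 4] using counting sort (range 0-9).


Count array: [0, 1, 1, 1, 1, 0, 1, 0, 3, 0]
Reconstruct: [1, 2, 3, 4, 6, 8, 8, 8]


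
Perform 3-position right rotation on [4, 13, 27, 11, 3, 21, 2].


Right rotate by 3: [3, 21, 2, 4, 13, 27, 11]


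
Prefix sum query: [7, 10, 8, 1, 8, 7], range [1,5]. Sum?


Prefix sums: [0, 7, 17, 25, 26, 34, 41]
Sum[1..5] = prefix[6] - prefix[1] = 41 - 7 = 34


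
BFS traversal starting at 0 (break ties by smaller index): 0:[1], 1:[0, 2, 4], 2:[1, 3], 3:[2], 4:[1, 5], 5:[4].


BFS queue: start with [0]
Visit order: [0, 1, 2, 4, 3, 5]


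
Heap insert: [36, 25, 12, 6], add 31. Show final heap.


Append 31: [36, 25, 12, 6, 31]
Bubble up: swap idx 4(31) with idx 1(25)
Result: [36, 31, 12, 6, 25]


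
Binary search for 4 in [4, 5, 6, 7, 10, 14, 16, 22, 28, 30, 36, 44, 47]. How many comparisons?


Search for 4:
[0,12] mid=6 arr[6]=16
[0,5] mid=2 arr[2]=6
[0,1] mid=0 arr[0]=4
Total: 3 comparisons


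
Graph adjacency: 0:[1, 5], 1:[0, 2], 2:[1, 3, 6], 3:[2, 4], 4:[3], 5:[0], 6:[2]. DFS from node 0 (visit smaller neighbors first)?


DFS stack-based: start with [0]
Visit order: [0, 1, 2, 3, 4, 6, 5]


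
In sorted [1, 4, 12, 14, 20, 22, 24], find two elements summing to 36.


Two pointers: lo=0, hi=6
Found pair: (12, 24) summing to 36


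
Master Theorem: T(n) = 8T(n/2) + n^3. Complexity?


a=8, b=2, c=3. log_2(8)=3 = c=3. Case 2: O(n^c log n) = O(n^3 log n)
Complexity: O(n^3 log n)


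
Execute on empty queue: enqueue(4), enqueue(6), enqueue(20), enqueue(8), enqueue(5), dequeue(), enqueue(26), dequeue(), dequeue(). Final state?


enqueue(4) -> [4]
enqueue(6) -> [4, 6]
enqueue(20) -> [4, 6, 20]
enqueue(8) -> [4, 6, 20, 8]
enqueue(5) -> [4, 6, 20, 8, 5]
dequeue() returns 4 -> [6, 20, 8, 5]
enqueue(26) -> [6, 20, 8, 5, 26]
dequeue() returns 6 -> [20, 8, 5, 26]
dequeue() returns 20 -> [8, 5, 26]
Final queue (front to back): [8, 5, 26]


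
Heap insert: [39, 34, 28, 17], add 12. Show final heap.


Append 12: [39, 34, 28, 17, 12]
Bubble up: no swaps needed
Result: [39, 34, 28, 17, 12]


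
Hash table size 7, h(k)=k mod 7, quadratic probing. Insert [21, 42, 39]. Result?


Insertions: 21->slot 0; 42->slot 1; 39->slot 4
Table: [21, 42, None, None, 39, None, None]


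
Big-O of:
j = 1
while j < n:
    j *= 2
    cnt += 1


Per nesting level: O(log n) = O(log n)
Complexity: O(log n)


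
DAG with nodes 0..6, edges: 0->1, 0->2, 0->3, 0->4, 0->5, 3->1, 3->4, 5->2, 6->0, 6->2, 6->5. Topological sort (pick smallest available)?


Kahn's algorithm, process smallest node first
Order: [6, 0, 3, 1, 4, 5, 2]


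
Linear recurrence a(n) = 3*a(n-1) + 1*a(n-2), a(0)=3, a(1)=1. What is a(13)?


Build bottom-up:
...a(11)=269992, a(12)=891723, a(13)=3*891723+1*269992=2945161


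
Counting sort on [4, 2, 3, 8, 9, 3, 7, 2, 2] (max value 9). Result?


Count array: [0, 0, 3, 2, 1, 0, 0, 1, 1, 1]
Reconstruct: [2, 2, 2, 3, 3, 4, 7, 8, 9]


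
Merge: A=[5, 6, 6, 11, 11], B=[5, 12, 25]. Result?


Compare heads, take smaller each step.
Merged: [5, 5, 6, 6, 11, 11, 12, 25]


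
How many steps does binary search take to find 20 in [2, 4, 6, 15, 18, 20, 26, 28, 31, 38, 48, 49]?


Search for 20:
[0,11] mid=5 arr[5]=20
Total: 1 comparisons


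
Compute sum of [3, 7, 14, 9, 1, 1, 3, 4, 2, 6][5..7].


Prefix sums: [0, 3, 10, 24, 33, 34, 35, 38, 42, 44, 50]
Sum[5..7] = prefix[8] - prefix[5] = 42 - 34 = 8


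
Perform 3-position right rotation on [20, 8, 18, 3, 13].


Right rotate by 3: [18, 3, 13, 20, 8]


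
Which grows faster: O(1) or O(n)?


constant grows slower than linear
O(1) is asymptotically smaller; O(n) grows faster


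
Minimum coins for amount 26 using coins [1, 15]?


dp[0]=0; dp[i]=1+min(dp[i-c] for c in coins)
...dp[21]=7, dp[22]=8, dp[23]=9, dp[24]=10, dp[25]=11, dp[26]=12
Minimum coins for 26 = 12


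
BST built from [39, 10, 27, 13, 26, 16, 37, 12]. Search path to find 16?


BST root = 39
Search for 16: compare at each node
Path: [39, 10, 27, 13, 26, 16]


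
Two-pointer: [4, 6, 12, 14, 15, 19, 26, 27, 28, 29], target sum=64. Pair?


Two pointers: lo=0, hi=9
No pair sums to 64


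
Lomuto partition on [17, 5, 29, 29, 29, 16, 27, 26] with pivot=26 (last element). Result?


Elements <= 26 go left of pivot.
Result: [17, 5, 16, 26, 29, 29, 27, 29], pivot at index 3


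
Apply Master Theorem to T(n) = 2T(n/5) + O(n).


a=2, b=5, c=1. log_5(2)=0.431 < c=1. Case 3: O(n^c) = O(n)
Complexity: O(n)


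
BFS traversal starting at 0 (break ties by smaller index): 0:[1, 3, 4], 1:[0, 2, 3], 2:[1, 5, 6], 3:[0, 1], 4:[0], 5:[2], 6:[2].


BFS queue: start with [0]
Visit order: [0, 1, 3, 4, 2, 5, 6]


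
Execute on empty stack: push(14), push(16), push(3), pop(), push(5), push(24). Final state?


push(14) -> [14]
push(16) -> [14, 16]
push(3) -> [14, 16, 3]
pop() returns 3 -> [14, 16]
push(5) -> [14, 16, 5]
push(24) -> [14, 16, 5, 24]
Final stack (bottom to top): [14, 16, 5, 24]


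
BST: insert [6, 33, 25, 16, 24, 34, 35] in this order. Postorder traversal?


Root = 6; build tree by BST insertion.
Postorder traversal: [24, 16, 25, 35, 34, 33, 6]


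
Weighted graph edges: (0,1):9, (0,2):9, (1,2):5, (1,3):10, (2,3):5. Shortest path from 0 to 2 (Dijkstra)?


Dijkstra from 0:
Distances: {0: 0, 1: 9, 2: 9, 3: 14}
Shortest distance to 2 = 9, path = [0, 2]


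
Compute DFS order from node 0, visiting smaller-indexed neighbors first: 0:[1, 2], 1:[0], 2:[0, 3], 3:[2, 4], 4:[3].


DFS stack-based: start with [0]
Visit order: [0, 1, 2, 3, 4]


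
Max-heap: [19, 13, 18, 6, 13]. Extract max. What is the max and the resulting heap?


Max = 19
Replace root with last, heapify down
Resulting heap: [18, 13, 13, 6]


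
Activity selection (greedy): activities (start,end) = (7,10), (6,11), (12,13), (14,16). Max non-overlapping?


Greedy: pick earliest-ending, then skip overlaps.
Selected (3 activities): [(7, 10), (12, 13), (14, 16)]


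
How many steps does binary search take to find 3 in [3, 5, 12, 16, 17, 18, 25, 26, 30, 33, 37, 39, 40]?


Search for 3:
[0,12] mid=6 arr[6]=25
[0,5] mid=2 arr[2]=12
[0,1] mid=0 arr[0]=3
Total: 3 comparisons


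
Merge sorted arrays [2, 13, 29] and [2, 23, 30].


Compare heads, take smaller each step.
Merged: [2, 2, 13, 23, 29, 30]


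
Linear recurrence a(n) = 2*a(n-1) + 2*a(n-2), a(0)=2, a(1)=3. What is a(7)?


Build bottom-up:
...a(5)=196, a(6)=536, a(7)=2*536+2*196=1464


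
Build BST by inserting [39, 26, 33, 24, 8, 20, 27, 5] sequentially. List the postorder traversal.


Root = 39; build tree by BST insertion.
Postorder traversal: [5, 20, 8, 24, 27, 33, 26, 39]


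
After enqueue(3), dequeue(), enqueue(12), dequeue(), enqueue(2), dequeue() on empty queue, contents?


enqueue(3) -> [3]
dequeue() returns 3 -> []
enqueue(12) -> [12]
dequeue() returns 12 -> []
enqueue(2) -> [2]
dequeue() returns 2 -> []
Final queue (front to back): []


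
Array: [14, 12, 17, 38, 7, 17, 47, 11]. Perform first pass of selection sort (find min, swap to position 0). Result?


After one pass: [7, 12, 17, 38, 14, 17, 47, 11]


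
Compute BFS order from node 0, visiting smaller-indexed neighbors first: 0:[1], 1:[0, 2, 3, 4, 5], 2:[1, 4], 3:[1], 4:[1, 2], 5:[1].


BFS queue: start with [0]
Visit order: [0, 1, 2, 3, 4, 5]


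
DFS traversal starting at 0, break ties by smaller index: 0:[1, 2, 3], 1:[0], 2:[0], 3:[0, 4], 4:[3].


DFS stack-based: start with [0]
Visit order: [0, 1, 2, 3, 4]


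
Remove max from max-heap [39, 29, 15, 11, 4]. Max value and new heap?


Max = 39
Replace root with last, heapify down
Resulting heap: [29, 11, 15, 4]


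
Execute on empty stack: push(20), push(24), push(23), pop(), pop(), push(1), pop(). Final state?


push(20) -> [20]
push(24) -> [20, 24]
push(23) -> [20, 24, 23]
pop() returns 23 -> [20, 24]
pop() returns 24 -> [20]
push(1) -> [20, 1]
pop() returns 1 -> [20]
Final stack (bottom to top): [20]


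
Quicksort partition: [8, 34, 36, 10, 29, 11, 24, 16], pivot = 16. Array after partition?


Elements <= 16 go left of pivot.
Result: [8, 10, 11, 16, 29, 36, 24, 34], pivot at index 3


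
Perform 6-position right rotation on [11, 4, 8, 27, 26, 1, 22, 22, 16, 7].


Right rotate by 6: [26, 1, 22, 22, 16, 7, 11, 4, 8, 27]


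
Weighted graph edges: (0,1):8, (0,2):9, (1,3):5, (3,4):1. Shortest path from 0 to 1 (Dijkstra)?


Dijkstra from 0:
Distances: {0: 0, 1: 8, 2: 9, 3: 13, 4: 14}
Shortest distance to 1 = 8, path = [0, 1]


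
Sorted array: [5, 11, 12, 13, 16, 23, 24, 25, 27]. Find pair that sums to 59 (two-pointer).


Two pointers: lo=0, hi=8
No pair sums to 59


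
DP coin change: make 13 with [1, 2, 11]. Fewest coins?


dp[0]=0; dp[i]=1+min(dp[i-c] for c in coins)
...dp[8]=4, dp[9]=5, dp[10]=5, dp[11]=1, dp[12]=2, dp[13]=2
Minimum coins for 13 = 2


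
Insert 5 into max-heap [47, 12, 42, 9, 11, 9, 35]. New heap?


Append 5: [47, 12, 42, 9, 11, 9, 35, 5]
Bubble up: no swaps needed
Result: [47, 12, 42, 9, 11, 9, 35, 5]


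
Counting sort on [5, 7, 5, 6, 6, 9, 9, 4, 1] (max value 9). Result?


Count array: [0, 1, 0, 0, 1, 2, 2, 1, 0, 2]
Reconstruct: [1, 4, 5, 5, 6, 6, 7, 9, 9]


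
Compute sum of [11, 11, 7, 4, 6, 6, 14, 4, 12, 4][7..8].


Prefix sums: [0, 11, 22, 29, 33, 39, 45, 59, 63, 75, 79]
Sum[7..8] = prefix[9] - prefix[7] = 75 - 59 = 16


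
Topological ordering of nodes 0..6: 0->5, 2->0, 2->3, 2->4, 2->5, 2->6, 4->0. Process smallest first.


Kahn's algorithm, process smallest node first
Order: [1, 2, 3, 4, 0, 5, 6]


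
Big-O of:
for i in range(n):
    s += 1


Per nesting level: O(n) = O(n)
Complexity: O(n)


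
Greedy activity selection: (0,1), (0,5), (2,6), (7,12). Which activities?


Greedy: pick earliest-ending, then skip overlaps.
Selected (3 activities): [(0, 1), (2, 6), (7, 12)]


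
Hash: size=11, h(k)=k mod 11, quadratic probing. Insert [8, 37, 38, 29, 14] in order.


Insertions: 8->slot 8; 37->slot 4; 38->slot 5; 29->slot 7; 14->slot 3
Table: [None, None, None, 14, 37, 38, None, 29, 8, None, None]


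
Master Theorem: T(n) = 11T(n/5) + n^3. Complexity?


a=11, b=5, c=3. log_5(11)=1.490 < c=3. Case 3: O(n^c) = O(n^3)
Complexity: O(n^3)


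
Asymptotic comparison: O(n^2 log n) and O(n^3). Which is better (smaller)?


n^2 log n grows slower than cubic
O(n^2 log n) is asymptotically smaller; O(n^3) grows faster


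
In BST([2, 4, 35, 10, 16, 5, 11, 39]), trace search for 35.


BST root = 2
Search for 35: compare at each node
Path: [2, 4, 35]


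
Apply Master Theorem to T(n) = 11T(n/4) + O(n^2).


a=11, b=4, c=2. log_4(11)=1.730 < c=2. Case 3: O(n^c) = O(n^2)
Complexity: O(n^2)


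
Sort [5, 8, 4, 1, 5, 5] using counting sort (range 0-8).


Count array: [0, 1, 0, 0, 1, 3, 0, 0, 1]
Reconstruct: [1, 4, 5, 5, 5, 8]


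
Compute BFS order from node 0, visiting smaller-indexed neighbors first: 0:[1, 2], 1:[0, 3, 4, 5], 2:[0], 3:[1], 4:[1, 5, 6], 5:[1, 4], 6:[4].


BFS queue: start with [0]
Visit order: [0, 1, 2, 3, 4, 5, 6]


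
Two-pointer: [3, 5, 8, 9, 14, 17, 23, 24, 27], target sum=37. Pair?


Two pointers: lo=0, hi=8
Found pair: (14, 23) summing to 37


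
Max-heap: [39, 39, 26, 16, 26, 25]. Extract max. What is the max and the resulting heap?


Max = 39
Replace root with last, heapify down
Resulting heap: [39, 26, 26, 16, 25]


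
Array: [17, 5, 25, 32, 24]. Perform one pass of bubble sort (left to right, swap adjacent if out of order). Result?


After one pass: [5, 17, 25, 24, 32]


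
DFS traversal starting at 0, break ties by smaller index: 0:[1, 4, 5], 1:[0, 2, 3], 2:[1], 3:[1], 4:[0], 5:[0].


DFS stack-based: start with [0]
Visit order: [0, 1, 2, 3, 4, 5]


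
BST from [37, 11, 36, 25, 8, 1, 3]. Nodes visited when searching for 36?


BST root = 37
Search for 36: compare at each node
Path: [37, 11, 36]


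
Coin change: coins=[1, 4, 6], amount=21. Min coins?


dp[0]=0; dp[i]=1+min(dp[i-c] for c in coins)
...dp[16]=3, dp[17]=4, dp[18]=3, dp[19]=4, dp[20]=4, dp[21]=5
Minimum coins for 21 = 5


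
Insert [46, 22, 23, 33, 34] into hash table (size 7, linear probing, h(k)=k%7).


Insertions: 46->slot 4; 22->slot 1; 23->slot 2; 33->slot 5; 34->slot 6
Table: [None, 22, 23, None, 46, 33, 34]


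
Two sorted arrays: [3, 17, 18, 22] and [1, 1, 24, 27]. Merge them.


Compare heads, take smaller each step.
Merged: [1, 1, 3, 17, 18, 22, 24, 27]


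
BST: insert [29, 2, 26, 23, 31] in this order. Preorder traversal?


Root = 29; build tree by BST insertion.
Preorder traversal: [29, 2, 26, 23, 31]


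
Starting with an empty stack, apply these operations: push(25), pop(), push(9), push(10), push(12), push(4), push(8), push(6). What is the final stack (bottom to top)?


push(25) -> [25]
pop() returns 25 -> []
push(9) -> [9]
push(10) -> [9, 10]
push(12) -> [9, 10, 12]
push(4) -> [9, 10, 12, 4]
push(8) -> [9, 10, 12, 4, 8]
push(6) -> [9, 10, 12, 4, 8, 6]
Final stack (bottom to top): [9, 10, 12, 4, 8, 6]


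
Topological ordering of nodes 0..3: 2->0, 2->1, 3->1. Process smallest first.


Kahn's algorithm, process smallest node first
Order: [2, 0, 3, 1]


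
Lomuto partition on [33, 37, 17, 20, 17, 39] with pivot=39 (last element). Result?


Elements <= 39 go left of pivot.
Result: [33, 37, 17, 20, 17, 39], pivot at index 5


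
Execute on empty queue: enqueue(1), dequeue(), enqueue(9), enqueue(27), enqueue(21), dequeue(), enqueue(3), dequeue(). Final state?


enqueue(1) -> [1]
dequeue() returns 1 -> []
enqueue(9) -> [9]
enqueue(27) -> [9, 27]
enqueue(21) -> [9, 27, 21]
dequeue() returns 9 -> [27, 21]
enqueue(3) -> [27, 21, 3]
dequeue() returns 27 -> [21, 3]
Final queue (front to back): [21, 3]


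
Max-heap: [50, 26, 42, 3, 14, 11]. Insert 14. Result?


Append 14: [50, 26, 42, 3, 14, 11, 14]
Bubble up: no swaps needed
Result: [50, 26, 42, 3, 14, 11, 14]


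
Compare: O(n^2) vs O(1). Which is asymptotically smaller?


constant grows slower than quadratic
O(1) is asymptotically smaller; O(n^2) grows faster


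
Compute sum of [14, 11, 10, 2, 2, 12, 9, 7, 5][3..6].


Prefix sums: [0, 14, 25, 35, 37, 39, 51, 60, 67, 72]
Sum[3..6] = prefix[7] - prefix[3] = 60 - 35 = 25


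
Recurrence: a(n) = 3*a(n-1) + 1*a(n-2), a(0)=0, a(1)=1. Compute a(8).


Build bottom-up:
...a(6)=360, a(7)=1189, a(8)=3*1189+1*360=3927


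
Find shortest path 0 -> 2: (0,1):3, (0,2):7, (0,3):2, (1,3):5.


Dijkstra from 0:
Distances: {0: 0, 1: 3, 2: 7, 3: 2}
Shortest distance to 2 = 7, path = [0, 2]


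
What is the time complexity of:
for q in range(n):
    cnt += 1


Per nesting level: O(n) = O(n)
Complexity: O(n)


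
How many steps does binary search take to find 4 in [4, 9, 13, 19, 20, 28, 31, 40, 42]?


Search for 4:
[0,8] mid=4 arr[4]=20
[0,3] mid=1 arr[1]=9
[0,0] mid=0 arr[0]=4
Total: 3 comparisons


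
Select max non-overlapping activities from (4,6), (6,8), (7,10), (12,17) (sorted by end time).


Greedy: pick earliest-ending, then skip overlaps.
Selected (3 activities): [(4, 6), (6, 8), (12, 17)]


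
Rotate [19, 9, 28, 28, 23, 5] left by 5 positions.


Left rotate by 5: [5, 19, 9, 28, 28, 23]


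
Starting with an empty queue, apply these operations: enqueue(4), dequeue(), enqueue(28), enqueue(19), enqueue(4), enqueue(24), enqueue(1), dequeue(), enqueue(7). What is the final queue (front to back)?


enqueue(4) -> [4]
dequeue() returns 4 -> []
enqueue(28) -> [28]
enqueue(19) -> [28, 19]
enqueue(4) -> [28, 19, 4]
enqueue(24) -> [28, 19, 4, 24]
enqueue(1) -> [28, 19, 4, 24, 1]
dequeue() returns 28 -> [19, 4, 24, 1]
enqueue(7) -> [19, 4, 24, 1, 7]
Final queue (front to back): [19, 4, 24, 1, 7]


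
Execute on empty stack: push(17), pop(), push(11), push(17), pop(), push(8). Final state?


push(17) -> [17]
pop() returns 17 -> []
push(11) -> [11]
push(17) -> [11, 17]
pop() returns 17 -> [11]
push(8) -> [11, 8]
Final stack (bottom to top): [11, 8]


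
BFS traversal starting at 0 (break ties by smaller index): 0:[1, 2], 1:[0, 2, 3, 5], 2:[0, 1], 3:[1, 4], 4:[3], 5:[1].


BFS queue: start with [0]
Visit order: [0, 1, 2, 3, 5, 4]


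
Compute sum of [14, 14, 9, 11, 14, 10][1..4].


Prefix sums: [0, 14, 28, 37, 48, 62, 72]
Sum[1..4] = prefix[5] - prefix[1] = 62 - 14 = 48


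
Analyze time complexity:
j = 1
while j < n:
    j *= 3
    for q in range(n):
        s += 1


Per nesting level: O(log n) * O(n) = O(n log n)
Complexity: O(n log n)


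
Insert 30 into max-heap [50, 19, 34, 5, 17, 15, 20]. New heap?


Append 30: [50, 19, 34, 5, 17, 15, 20, 30]
Bubble up: swap idx 7(30) with idx 3(5); swap idx 3(30) with idx 1(19)
Result: [50, 30, 34, 19, 17, 15, 20, 5]


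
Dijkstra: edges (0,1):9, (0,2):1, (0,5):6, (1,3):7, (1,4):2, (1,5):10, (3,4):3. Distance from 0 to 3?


Dijkstra from 0:
Distances: {0: 0, 1: 9, 2: 1, 3: 14, 4: 11, 5: 6}
Shortest distance to 3 = 14, path = [0, 1, 4, 3]


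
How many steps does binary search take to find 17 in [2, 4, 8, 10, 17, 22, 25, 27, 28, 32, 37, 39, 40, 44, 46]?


Search for 17:
[0,14] mid=7 arr[7]=27
[0,6] mid=3 arr[3]=10
[4,6] mid=5 arr[5]=22
[4,4] mid=4 arr[4]=17
Total: 4 comparisons


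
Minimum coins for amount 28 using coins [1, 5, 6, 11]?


dp[0]=0; dp[i]=1+min(dp[i-c] for c in coins)
...dp[23]=3, dp[24]=4, dp[25]=5, dp[26]=4, dp[27]=3, dp[28]=3
Minimum coins for 28 = 3


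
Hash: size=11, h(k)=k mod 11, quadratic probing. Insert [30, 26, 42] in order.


Insertions: 30->slot 8; 26->slot 4; 42->slot 9
Table: [None, None, None, None, 26, None, None, None, 30, 42, None]


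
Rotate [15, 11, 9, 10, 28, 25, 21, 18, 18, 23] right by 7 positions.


Right rotate by 7: [10, 28, 25, 21, 18, 18, 23, 15, 11, 9]


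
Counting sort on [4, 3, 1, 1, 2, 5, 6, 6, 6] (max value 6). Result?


Count array: [0, 2, 1, 1, 1, 1, 3]
Reconstruct: [1, 1, 2, 3, 4, 5, 6, 6, 6]


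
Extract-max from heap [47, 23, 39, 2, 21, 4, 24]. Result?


Max = 47
Replace root with last, heapify down
Resulting heap: [39, 23, 24, 2, 21, 4]


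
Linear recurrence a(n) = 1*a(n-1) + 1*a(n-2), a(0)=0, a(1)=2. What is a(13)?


Build bottom-up:
...a(11)=178, a(12)=288, a(13)=1*288+1*178=466


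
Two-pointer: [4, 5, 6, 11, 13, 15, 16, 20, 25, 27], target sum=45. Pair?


Two pointers: lo=0, hi=9
Found pair: (20, 25) summing to 45


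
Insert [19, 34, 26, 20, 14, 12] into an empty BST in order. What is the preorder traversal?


Root = 19; build tree by BST insertion.
Preorder traversal: [19, 14, 12, 34, 26, 20]


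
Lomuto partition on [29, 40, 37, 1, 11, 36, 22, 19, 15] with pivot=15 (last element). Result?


Elements <= 15 go left of pivot.
Result: [1, 11, 15, 29, 40, 36, 22, 19, 37], pivot at index 2


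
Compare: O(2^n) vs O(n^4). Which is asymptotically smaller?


quartic grows slower than exponential
O(n^4) is asymptotically smaller; O(2^n) grows faster


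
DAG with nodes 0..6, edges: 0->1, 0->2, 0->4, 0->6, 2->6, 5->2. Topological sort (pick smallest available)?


Kahn's algorithm, process smallest node first
Order: [0, 1, 3, 4, 5, 2, 6]


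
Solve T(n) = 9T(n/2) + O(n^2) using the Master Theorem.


a=9, b=2, c=2. log_2(9)=3.170 > c=2. Case 1: O(n^log_b(a)) = O(n^3.170)
Complexity: O(n^3.170)


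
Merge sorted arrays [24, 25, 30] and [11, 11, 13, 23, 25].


Compare heads, take smaller each step.
Merged: [11, 11, 13, 23, 24, 25, 25, 30]


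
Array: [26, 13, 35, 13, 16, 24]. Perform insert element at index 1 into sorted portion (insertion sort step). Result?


After one pass: [13, 26, 35, 13, 16, 24]


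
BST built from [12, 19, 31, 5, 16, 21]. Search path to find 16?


BST root = 12
Search for 16: compare at each node
Path: [12, 19, 16]


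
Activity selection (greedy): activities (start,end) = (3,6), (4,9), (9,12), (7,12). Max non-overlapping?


Greedy: pick earliest-ending, then skip overlaps.
Selected (2 activities): [(3, 6), (9, 12)]


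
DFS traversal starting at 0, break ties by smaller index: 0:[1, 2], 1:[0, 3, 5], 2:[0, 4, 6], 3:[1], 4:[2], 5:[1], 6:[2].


DFS stack-based: start with [0]
Visit order: [0, 1, 3, 5, 2, 4, 6]


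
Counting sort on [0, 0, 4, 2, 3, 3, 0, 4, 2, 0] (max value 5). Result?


Count array: [4, 0, 2, 2, 2, 0]
Reconstruct: [0, 0, 0, 0, 2, 2, 3, 3, 4, 4]


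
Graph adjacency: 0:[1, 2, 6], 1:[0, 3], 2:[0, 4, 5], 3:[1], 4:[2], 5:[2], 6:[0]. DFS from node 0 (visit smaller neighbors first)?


DFS stack-based: start with [0]
Visit order: [0, 1, 3, 2, 4, 5, 6]


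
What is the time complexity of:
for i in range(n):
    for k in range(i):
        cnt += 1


Per nesting level: O(n) * O(n) [triangular over i] = O(n^2)
Complexity: O(n^2)


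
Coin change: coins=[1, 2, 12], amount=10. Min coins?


dp[0]=0; dp[i]=1+min(dp[i-c] for c in coins)
...dp[5]=3, dp[6]=3, dp[7]=4, dp[8]=4, dp[9]=5, dp[10]=5
Minimum coins for 10 = 5


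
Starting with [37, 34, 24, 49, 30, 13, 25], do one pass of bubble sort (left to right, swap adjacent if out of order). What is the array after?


After one pass: [34, 24, 37, 30, 13, 25, 49]


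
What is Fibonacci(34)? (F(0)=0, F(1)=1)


F(n)=F(n-1)+F(n-2)
...F(32)=2178309, F(33)=3524578, F(34)=5702887


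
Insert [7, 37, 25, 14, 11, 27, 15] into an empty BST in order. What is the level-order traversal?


Root = 7; build tree by BST insertion.
Level-Order traversal: [7, 37, 25, 14, 27, 11, 15]


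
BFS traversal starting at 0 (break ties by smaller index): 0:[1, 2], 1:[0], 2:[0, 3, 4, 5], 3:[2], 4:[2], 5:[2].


BFS queue: start with [0]
Visit order: [0, 1, 2, 3, 4, 5]


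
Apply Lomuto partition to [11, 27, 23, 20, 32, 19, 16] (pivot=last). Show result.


Elements <= 16 go left of pivot.
Result: [11, 16, 23, 20, 32, 19, 27], pivot at index 1


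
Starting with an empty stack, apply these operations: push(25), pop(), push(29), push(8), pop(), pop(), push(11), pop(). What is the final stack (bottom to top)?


push(25) -> [25]
pop() returns 25 -> []
push(29) -> [29]
push(8) -> [29, 8]
pop() returns 8 -> [29]
pop() returns 29 -> []
push(11) -> [11]
pop() returns 11 -> []
Final stack (bottom to top): []


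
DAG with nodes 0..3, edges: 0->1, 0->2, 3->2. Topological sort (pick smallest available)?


Kahn's algorithm, process smallest node first
Order: [0, 1, 3, 2]


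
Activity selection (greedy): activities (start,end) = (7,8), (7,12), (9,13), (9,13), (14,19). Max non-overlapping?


Greedy: pick earliest-ending, then skip overlaps.
Selected (3 activities): [(7, 8), (9, 13), (14, 19)]


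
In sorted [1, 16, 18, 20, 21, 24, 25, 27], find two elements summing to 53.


Two pointers: lo=0, hi=7
No pair sums to 53


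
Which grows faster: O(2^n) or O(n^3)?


cubic grows slower than exponential
O(n^3) is asymptotically smaller; O(2^n) grows faster


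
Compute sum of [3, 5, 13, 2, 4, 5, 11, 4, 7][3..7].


Prefix sums: [0, 3, 8, 21, 23, 27, 32, 43, 47, 54]
Sum[3..7] = prefix[8] - prefix[3] = 47 - 21 = 26


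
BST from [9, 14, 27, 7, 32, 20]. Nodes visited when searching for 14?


BST root = 9
Search for 14: compare at each node
Path: [9, 14]


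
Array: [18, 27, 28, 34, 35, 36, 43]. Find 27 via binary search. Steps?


Search for 27:
[0,6] mid=3 arr[3]=34
[0,2] mid=1 arr[1]=27
Total: 2 comparisons


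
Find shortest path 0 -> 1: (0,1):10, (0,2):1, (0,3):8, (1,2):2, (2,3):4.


Dijkstra from 0:
Distances: {0: 0, 1: 3, 2: 1, 3: 5}
Shortest distance to 1 = 3, path = [0, 2, 1]


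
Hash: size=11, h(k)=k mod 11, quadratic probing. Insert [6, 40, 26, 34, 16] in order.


Insertions: 6->slot 6; 40->slot 7; 26->slot 4; 34->slot 1; 16->slot 5
Table: [None, 34, None, None, 26, 16, 6, 40, None, None, None]


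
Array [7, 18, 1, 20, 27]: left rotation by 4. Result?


Left rotate by 4: [27, 7, 18, 1, 20]


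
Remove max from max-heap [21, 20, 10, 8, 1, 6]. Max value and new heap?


Max = 21
Replace root with last, heapify down
Resulting heap: [20, 8, 10, 6, 1]


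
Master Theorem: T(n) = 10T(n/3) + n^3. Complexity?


a=10, b=3, c=3. log_3(10)=2.096 < c=3. Case 3: O(n^c) = O(n^3)
Complexity: O(n^3)


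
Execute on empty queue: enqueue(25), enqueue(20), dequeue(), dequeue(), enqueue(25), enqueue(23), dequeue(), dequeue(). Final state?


enqueue(25) -> [25]
enqueue(20) -> [25, 20]
dequeue() returns 25 -> [20]
dequeue() returns 20 -> []
enqueue(25) -> [25]
enqueue(23) -> [25, 23]
dequeue() returns 25 -> [23]
dequeue() returns 23 -> []
Final queue (front to back): []


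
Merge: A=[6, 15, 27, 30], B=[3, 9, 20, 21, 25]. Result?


Compare heads, take smaller each step.
Merged: [3, 6, 9, 15, 20, 21, 25, 27, 30]


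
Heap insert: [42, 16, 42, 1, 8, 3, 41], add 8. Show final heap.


Append 8: [42, 16, 42, 1, 8, 3, 41, 8]
Bubble up: swap idx 7(8) with idx 3(1)
Result: [42, 16, 42, 8, 8, 3, 41, 1]


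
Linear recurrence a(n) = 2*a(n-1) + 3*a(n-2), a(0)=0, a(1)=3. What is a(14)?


Build bottom-up:
...a(12)=398580, a(13)=1195743, a(14)=2*1195743+3*398580=3587226


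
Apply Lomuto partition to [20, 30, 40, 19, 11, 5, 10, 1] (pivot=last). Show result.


Elements <= 1 go left of pivot.
Result: [1, 30, 40, 19, 11, 5, 10, 20], pivot at index 0


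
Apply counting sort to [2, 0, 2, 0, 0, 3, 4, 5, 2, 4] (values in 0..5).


Count array: [3, 0, 3, 1, 2, 1]
Reconstruct: [0, 0, 0, 2, 2, 2, 3, 4, 4, 5]


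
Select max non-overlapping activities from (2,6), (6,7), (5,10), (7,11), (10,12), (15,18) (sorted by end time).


Greedy: pick earliest-ending, then skip overlaps.
Selected (4 activities): [(2, 6), (6, 7), (7, 11), (15, 18)]


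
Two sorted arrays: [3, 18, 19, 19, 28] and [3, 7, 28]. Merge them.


Compare heads, take smaller each step.
Merged: [3, 3, 7, 18, 19, 19, 28, 28]


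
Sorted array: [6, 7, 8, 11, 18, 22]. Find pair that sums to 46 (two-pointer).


Two pointers: lo=0, hi=5
No pair sums to 46


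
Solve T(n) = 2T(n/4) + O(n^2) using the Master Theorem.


a=2, b=4, c=2. log_4(2)=0.5 < c=2. Case 3: O(n^c) = O(n^2)
Complexity: O(n^2)


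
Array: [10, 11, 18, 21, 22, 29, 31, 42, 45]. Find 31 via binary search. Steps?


Search for 31:
[0,8] mid=4 arr[4]=22
[5,8] mid=6 arr[6]=31
Total: 2 comparisons


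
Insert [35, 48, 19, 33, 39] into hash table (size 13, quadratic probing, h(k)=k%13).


Insertions: 35->slot 9; 48->slot 10; 19->slot 6; 33->slot 7; 39->slot 0
Table: [39, None, None, None, None, None, 19, 33, None, 35, 48, None, None]


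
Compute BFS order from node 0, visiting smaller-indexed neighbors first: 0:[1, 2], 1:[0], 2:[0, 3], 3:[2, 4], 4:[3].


BFS queue: start with [0]
Visit order: [0, 1, 2, 3, 4]


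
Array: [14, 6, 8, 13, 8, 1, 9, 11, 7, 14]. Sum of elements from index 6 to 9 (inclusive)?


Prefix sums: [0, 14, 20, 28, 41, 49, 50, 59, 70, 77, 91]
Sum[6..9] = prefix[10] - prefix[6] = 91 - 50 = 41


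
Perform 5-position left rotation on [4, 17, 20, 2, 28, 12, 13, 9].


Left rotate by 5: [12, 13, 9, 4, 17, 20, 2, 28]


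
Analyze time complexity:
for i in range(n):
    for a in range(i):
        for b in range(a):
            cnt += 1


Per nesting level: O(n) * O(n) [triangular over i] * O(n) [triangular over a] = O(n^3)
Complexity: O(n^3)


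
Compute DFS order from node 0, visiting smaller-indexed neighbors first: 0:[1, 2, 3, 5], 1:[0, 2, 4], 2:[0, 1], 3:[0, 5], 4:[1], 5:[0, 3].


DFS stack-based: start with [0]
Visit order: [0, 1, 2, 4, 3, 5]


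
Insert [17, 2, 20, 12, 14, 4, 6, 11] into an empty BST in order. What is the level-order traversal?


Root = 17; build tree by BST insertion.
Level-Order traversal: [17, 2, 20, 12, 4, 14, 6, 11]


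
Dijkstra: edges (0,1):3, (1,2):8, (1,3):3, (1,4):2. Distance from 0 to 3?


Dijkstra from 0:
Distances: {0: 0, 1: 3, 2: 11, 3: 6, 4: 5}
Shortest distance to 3 = 6, path = [0, 1, 3]


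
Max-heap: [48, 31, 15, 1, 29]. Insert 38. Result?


Append 38: [48, 31, 15, 1, 29, 38]
Bubble up: swap idx 5(38) with idx 2(15)
Result: [48, 31, 38, 1, 29, 15]


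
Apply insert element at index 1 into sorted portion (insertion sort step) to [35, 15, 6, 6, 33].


After one pass: [15, 35, 6, 6, 33]


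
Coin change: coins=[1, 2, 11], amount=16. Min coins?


dp[0]=0; dp[i]=1+min(dp[i-c] for c in coins)
...dp[11]=1, dp[12]=2, dp[13]=2, dp[14]=3, dp[15]=3, dp[16]=4
Minimum coins for 16 = 4


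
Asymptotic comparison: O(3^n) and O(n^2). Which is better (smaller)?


quadratic grows slower than exponential (base 3)
O(n^2) is asymptotically smaller; O(3^n) grows faster


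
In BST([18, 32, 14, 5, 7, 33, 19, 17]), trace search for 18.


BST root = 18
Search for 18: compare at each node
Path: [18]


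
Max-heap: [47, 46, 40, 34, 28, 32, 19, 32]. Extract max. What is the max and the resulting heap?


Max = 47
Replace root with last, heapify down
Resulting heap: [46, 34, 40, 32, 28, 32, 19]


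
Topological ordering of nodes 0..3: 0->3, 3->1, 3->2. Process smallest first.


Kahn's algorithm, process smallest node first
Order: [0, 3, 1, 2]


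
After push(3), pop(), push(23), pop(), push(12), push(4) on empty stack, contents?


push(3) -> [3]
pop() returns 3 -> []
push(23) -> [23]
pop() returns 23 -> []
push(12) -> [12]
push(4) -> [12, 4]
Final stack (bottom to top): [12, 4]


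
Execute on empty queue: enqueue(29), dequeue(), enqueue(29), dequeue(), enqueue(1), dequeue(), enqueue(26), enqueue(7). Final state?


enqueue(29) -> [29]
dequeue() returns 29 -> []
enqueue(29) -> [29]
dequeue() returns 29 -> []
enqueue(1) -> [1]
dequeue() returns 1 -> []
enqueue(26) -> [26]
enqueue(7) -> [26, 7]
Final queue (front to back): [26, 7]


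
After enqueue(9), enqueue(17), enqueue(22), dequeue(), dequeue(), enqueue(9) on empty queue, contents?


enqueue(9) -> [9]
enqueue(17) -> [9, 17]
enqueue(22) -> [9, 17, 22]
dequeue() returns 9 -> [17, 22]
dequeue() returns 17 -> [22]
enqueue(9) -> [22, 9]
Final queue (front to back): [22, 9]


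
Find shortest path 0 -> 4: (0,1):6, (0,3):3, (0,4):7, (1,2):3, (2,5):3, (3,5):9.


Dijkstra from 0:
Distances: {0: 0, 1: 6, 2: 9, 3: 3, 4: 7, 5: 12}
Shortest distance to 4 = 7, path = [0, 4]


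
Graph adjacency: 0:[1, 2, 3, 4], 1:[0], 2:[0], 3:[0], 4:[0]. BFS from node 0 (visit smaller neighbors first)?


BFS queue: start with [0]
Visit order: [0, 1, 2, 3, 4]


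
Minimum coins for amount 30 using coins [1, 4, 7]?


dp[0]=0; dp[i]=1+min(dp[i-c] for c in coins)
...dp[25]=4, dp[26]=5, dp[27]=6, dp[28]=4, dp[29]=5, dp[30]=6
Minimum coins for 30 = 6


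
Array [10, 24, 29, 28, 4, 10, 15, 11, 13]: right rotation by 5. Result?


Right rotate by 5: [4, 10, 15, 11, 13, 10, 24, 29, 28]


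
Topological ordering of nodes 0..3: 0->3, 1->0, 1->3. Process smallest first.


Kahn's algorithm, process smallest node first
Order: [1, 0, 2, 3]


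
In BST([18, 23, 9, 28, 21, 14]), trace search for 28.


BST root = 18
Search for 28: compare at each node
Path: [18, 23, 28]


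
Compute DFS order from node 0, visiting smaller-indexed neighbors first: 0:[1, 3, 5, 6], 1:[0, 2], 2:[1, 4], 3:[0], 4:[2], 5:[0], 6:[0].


DFS stack-based: start with [0]
Visit order: [0, 1, 2, 4, 3, 5, 6]


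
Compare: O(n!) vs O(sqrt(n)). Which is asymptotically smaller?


sublinear grows slower than factorial
O(sqrt(n)) is asymptotically smaller; O(n!) grows faster


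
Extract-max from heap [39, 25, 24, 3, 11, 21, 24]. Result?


Max = 39
Replace root with last, heapify down
Resulting heap: [25, 24, 24, 3, 11, 21]


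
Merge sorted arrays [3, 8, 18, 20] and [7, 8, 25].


Compare heads, take smaller each step.
Merged: [3, 7, 8, 8, 18, 20, 25]


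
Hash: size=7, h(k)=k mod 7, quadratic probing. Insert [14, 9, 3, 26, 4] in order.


Insertions: 14->slot 0; 9->slot 2; 3->slot 3; 26->slot 5; 4->slot 4
Table: [14, None, 9, 3, 4, 26, None]


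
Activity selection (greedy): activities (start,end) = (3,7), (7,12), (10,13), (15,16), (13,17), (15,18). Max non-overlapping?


Greedy: pick earliest-ending, then skip overlaps.
Selected (3 activities): [(3, 7), (7, 12), (15, 16)]


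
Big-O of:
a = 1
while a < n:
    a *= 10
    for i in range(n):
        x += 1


Per nesting level: O(log n) * O(n) = O(n log n)
Complexity: O(n log n)


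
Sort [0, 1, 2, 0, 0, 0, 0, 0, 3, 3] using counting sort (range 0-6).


Count array: [6, 1, 1, 2, 0, 0, 0]
Reconstruct: [0, 0, 0, 0, 0, 0, 1, 2, 3, 3]


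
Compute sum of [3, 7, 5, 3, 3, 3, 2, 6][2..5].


Prefix sums: [0, 3, 10, 15, 18, 21, 24, 26, 32]
Sum[2..5] = prefix[6] - prefix[2] = 24 - 10 = 14


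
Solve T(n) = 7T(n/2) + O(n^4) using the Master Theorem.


a=7, b=2, c=4. log_2(7)=2.807 < c=4. Case 3: O(n^c) = O(n^4)
Complexity: O(n^4)


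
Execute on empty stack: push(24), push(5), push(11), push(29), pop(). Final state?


push(24) -> [24]
push(5) -> [24, 5]
push(11) -> [24, 5, 11]
push(29) -> [24, 5, 11, 29]
pop() returns 29 -> [24, 5, 11]
Final stack (bottom to top): [24, 5, 11]


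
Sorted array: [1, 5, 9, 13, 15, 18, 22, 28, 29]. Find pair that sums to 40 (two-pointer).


Two pointers: lo=0, hi=8
Found pair: (18, 22) summing to 40


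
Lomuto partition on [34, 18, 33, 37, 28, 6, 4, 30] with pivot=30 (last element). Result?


Elements <= 30 go left of pivot.
Result: [18, 28, 6, 4, 30, 33, 37, 34], pivot at index 4


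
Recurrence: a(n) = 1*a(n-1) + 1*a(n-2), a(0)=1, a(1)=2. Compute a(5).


Build bottom-up:
...a(3)=5, a(4)=8, a(5)=1*8+1*5=13


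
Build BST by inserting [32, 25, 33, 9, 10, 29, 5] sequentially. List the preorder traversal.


Root = 32; build tree by BST insertion.
Preorder traversal: [32, 25, 9, 5, 10, 29, 33]


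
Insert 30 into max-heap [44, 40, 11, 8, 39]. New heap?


Append 30: [44, 40, 11, 8, 39, 30]
Bubble up: swap idx 5(30) with idx 2(11)
Result: [44, 40, 30, 8, 39, 11]


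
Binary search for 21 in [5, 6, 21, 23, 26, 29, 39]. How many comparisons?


Search for 21:
[0,6] mid=3 arr[3]=23
[0,2] mid=1 arr[1]=6
[2,2] mid=2 arr[2]=21
Total: 3 comparisons


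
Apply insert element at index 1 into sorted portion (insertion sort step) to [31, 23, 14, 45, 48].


After one pass: [23, 31, 14, 45, 48]


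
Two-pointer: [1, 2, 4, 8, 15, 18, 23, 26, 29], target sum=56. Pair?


Two pointers: lo=0, hi=8
No pair sums to 56


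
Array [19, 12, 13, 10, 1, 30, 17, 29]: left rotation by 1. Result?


Left rotate by 1: [12, 13, 10, 1, 30, 17, 29, 19]


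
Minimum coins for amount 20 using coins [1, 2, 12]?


dp[0]=0; dp[i]=1+min(dp[i-c] for c in coins)
...dp[15]=3, dp[16]=3, dp[17]=4, dp[18]=4, dp[19]=5, dp[20]=5
Minimum coins for 20 = 5


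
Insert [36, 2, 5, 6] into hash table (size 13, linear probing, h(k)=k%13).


Insertions: 36->slot 10; 2->slot 2; 5->slot 5; 6->slot 6
Table: [None, None, 2, None, None, 5, 6, None, None, None, 36, None, None]


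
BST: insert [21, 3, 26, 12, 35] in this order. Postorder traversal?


Root = 21; build tree by BST insertion.
Postorder traversal: [12, 3, 35, 26, 21]


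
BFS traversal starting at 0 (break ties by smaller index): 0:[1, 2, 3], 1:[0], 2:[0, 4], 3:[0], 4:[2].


BFS queue: start with [0]
Visit order: [0, 1, 2, 3, 4]


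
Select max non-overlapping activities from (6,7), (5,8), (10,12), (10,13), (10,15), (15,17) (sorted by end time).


Greedy: pick earliest-ending, then skip overlaps.
Selected (3 activities): [(6, 7), (10, 12), (15, 17)]


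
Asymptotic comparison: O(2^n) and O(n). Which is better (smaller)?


linear grows slower than exponential
O(n) is asymptotically smaller; O(2^n) grows faster


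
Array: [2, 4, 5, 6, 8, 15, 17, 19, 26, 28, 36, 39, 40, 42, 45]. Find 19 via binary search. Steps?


Search for 19:
[0,14] mid=7 arr[7]=19
Total: 1 comparisons


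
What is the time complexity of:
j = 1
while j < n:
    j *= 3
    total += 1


Per nesting level: O(log n) = O(log n)
Complexity: O(log n)


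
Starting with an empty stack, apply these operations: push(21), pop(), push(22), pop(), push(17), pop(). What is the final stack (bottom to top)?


push(21) -> [21]
pop() returns 21 -> []
push(22) -> [22]
pop() returns 22 -> []
push(17) -> [17]
pop() returns 17 -> []
Final stack (bottom to top): []


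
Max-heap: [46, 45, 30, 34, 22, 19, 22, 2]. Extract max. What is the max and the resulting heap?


Max = 46
Replace root with last, heapify down
Resulting heap: [45, 34, 30, 2, 22, 19, 22]


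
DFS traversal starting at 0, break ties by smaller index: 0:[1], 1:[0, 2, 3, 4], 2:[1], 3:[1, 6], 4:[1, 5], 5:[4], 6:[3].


DFS stack-based: start with [0]
Visit order: [0, 1, 2, 3, 6, 4, 5]


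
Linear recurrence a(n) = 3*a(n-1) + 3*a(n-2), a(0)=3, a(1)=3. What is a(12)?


Build bottom-up:
...a(10)=719523, a(11)=2727918, a(12)=3*2727918+3*719523=10342323


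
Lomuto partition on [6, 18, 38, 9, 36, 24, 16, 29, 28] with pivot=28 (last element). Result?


Elements <= 28 go left of pivot.
Result: [6, 18, 9, 24, 16, 28, 36, 29, 38], pivot at index 5


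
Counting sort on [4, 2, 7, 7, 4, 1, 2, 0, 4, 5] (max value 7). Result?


Count array: [1, 1, 2, 0, 3, 1, 0, 2]
Reconstruct: [0, 1, 2, 2, 4, 4, 4, 5, 7, 7]


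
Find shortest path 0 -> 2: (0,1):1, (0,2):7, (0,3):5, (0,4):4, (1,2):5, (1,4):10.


Dijkstra from 0:
Distances: {0: 0, 1: 1, 2: 6, 3: 5, 4: 4}
Shortest distance to 2 = 6, path = [0, 1, 2]


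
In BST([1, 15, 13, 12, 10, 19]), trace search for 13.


BST root = 1
Search for 13: compare at each node
Path: [1, 15, 13]


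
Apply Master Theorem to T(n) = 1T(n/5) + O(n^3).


a=1, b=5, c=3. log_5(1)=0 < c=3. Case 3: O(n^c) = O(n^3)
Complexity: O(n^3)


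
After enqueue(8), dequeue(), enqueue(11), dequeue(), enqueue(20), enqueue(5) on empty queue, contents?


enqueue(8) -> [8]
dequeue() returns 8 -> []
enqueue(11) -> [11]
dequeue() returns 11 -> []
enqueue(20) -> [20]
enqueue(5) -> [20, 5]
Final queue (front to back): [20, 5]
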